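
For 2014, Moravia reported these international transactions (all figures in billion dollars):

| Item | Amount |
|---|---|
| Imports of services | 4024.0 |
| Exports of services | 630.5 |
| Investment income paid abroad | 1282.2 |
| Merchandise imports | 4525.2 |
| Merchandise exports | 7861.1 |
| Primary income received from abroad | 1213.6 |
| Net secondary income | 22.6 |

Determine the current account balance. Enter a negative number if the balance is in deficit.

Goods balance = 7861.1 - 4525.2 = 3335.9
Services balance = 630.5 - 4024.0 = -3393.5
Trade balance (goods + services) = 3335.9 + (-3393.5) = -57.6
Net primary income = 1213.6 - 1282.2 = -68.6
Net secondary income = 22.6
Current account = -57.6 + (-68.6) + 22.6 = -103.6

-103.6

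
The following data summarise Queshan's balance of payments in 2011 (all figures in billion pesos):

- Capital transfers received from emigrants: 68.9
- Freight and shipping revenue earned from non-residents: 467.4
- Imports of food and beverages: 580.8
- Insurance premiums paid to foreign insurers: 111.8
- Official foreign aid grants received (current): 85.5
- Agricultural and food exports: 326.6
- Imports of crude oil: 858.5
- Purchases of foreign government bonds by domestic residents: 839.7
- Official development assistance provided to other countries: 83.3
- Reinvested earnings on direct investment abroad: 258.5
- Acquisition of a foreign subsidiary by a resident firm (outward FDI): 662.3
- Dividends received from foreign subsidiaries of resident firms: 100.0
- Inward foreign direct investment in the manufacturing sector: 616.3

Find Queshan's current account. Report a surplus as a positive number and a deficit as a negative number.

Goods: -858.5 - 580.8 + 326.6 = -1112.7
Services: -111.8 + 467.4 = 355.6
Primary income: 258.5 + 100.0 = 358.5
Secondary income: 85.5 - 83.3 = 2.2
Current account = (-1112.7) + 355.6 + 358.5 + 2.2 = -396.4
(Excluded from the current account — capital account: capital transfers received from emigrants 68.9; financial account: purchases of foreign government bonds by domestic residents 839.7, acquisition of a foreign subsidiary by a resident firm (outward FDI) 662.3, inward foreign direct investment in the manufacturing sector 616.3.)

-396.4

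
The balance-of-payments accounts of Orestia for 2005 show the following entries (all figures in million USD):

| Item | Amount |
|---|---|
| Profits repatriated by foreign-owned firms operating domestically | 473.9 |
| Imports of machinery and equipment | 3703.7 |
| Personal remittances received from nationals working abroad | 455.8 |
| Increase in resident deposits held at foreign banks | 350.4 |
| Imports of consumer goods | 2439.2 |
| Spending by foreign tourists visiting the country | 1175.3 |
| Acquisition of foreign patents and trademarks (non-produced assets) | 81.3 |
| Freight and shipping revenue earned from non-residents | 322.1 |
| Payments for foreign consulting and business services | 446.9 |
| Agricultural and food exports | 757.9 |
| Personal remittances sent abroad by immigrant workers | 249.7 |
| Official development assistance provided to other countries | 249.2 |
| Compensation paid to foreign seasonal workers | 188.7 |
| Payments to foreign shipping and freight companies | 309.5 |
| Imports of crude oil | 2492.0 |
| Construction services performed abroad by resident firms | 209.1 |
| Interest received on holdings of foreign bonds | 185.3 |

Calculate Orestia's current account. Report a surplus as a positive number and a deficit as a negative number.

Goods: -2439.2 + 757.9 - 2492.0 - 3703.7 = -7877.0
Services: 209.1 - 309.5 + 1175.3 + 322.1 - 446.9 = 950.1
Primary income: -473.9 + 185.3 - 188.7 = -477.3
Secondary income: -249.7 - 249.2 + 455.8 = -43.1
Current account = (-7877.0) + 950.1 + (-477.3) + (-43.1) = -7447.3
(Excluded from the current account — financial account: increase in resident deposits held at foreign banks 350.4; capital account: acquisition of foreign patents and trademarks (non-produced assets) 81.3.)

-7447.3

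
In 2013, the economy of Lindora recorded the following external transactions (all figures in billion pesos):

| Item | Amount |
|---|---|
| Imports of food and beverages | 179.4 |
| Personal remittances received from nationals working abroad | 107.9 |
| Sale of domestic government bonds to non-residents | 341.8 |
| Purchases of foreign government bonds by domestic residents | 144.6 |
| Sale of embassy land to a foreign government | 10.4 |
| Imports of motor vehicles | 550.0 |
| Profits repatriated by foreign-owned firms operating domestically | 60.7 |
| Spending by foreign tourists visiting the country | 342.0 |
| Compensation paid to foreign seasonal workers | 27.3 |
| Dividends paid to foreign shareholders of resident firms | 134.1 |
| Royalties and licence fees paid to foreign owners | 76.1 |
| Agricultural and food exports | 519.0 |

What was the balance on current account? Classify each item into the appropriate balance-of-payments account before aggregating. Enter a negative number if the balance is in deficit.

Goods: -550.0 - 179.4 + 519.0 = -210.4
Services: 342.0 - 76.1 = 265.9
Primary income: -134.1 - 27.3 - 60.7 = -222.1
Secondary income: 107.9
Current account = (-210.4) + 265.9 + (-222.1) + 107.9 = -58.7
(Excluded from the current account — financial account: sale of domestic government bonds to non-residents 341.8, purchases of foreign government bonds by domestic residents 144.6; capital account: sale of embassy land to a foreign government 10.4.)

-58.7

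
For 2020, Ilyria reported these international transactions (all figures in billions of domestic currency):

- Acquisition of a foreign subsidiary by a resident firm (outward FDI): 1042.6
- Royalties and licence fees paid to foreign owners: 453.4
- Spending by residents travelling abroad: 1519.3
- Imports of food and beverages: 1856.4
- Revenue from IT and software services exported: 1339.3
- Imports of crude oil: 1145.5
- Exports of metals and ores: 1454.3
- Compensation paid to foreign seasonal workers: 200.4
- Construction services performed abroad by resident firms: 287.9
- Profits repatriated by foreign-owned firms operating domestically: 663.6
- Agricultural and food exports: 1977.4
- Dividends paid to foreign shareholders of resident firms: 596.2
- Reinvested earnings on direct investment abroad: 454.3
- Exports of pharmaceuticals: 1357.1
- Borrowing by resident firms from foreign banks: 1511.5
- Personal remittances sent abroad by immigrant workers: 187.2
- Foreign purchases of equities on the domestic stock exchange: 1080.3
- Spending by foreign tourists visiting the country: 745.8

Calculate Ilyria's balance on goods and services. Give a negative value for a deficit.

2187.2

Goods: -1145.5 + 1454.3 - 1856.4 + 1357.1 + 1977.4 = 1786.9
Services: 745.8 + 287.9 + 1339.3 - 453.4 - 1519.3 = 400.3
Trade balance = 1786.9 + 400.3 = 2187.2
(Excluded from the trade balance — financial account: acquisition of a foreign subsidiary by a resident firm (outward FDI) 1042.6, borrowing by resident firms from foreign banks 1511.5, foreign purchases of equities on the domestic stock exchange 1080.3; primary income: compensation paid to foreign seasonal workers 200.4, profits repatriated by foreign-owned firms operating domestically 663.6, dividends paid to foreign shareholders of resident firms 596.2, reinvested earnings on direct investment abroad 454.3; secondary income: personal remittances sent abroad by immigrant workers 187.2.)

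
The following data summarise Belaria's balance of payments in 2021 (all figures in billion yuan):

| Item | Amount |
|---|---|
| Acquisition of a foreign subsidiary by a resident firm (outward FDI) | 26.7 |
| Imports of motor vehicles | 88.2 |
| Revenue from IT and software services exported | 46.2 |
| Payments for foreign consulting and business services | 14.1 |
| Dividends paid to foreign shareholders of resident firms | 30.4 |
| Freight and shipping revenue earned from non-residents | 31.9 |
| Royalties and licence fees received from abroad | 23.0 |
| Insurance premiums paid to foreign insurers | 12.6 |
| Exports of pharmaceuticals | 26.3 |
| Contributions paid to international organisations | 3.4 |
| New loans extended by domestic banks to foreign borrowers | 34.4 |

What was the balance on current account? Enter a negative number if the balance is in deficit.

-21.3

Goods: -88.2 + 26.3 = -61.9
Services: 31.9 + 46.2 - 12.6 + 23.0 - 14.1 = 74.4
Primary income: -30.4
Secondary income: -3.4
Current account = (-61.9) + 74.4 + (-30.4) + (-3.4) = -21.3
(Excluded from the current account — financial account: acquisition of a foreign subsidiary by a resident firm (outward FDI) 26.7, new loans extended by domestic banks to foreign borrowers 34.4.)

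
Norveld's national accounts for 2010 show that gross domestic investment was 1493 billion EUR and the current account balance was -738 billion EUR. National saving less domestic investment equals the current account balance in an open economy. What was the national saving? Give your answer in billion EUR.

S = I + CA = 1493 + (-738) = 755

755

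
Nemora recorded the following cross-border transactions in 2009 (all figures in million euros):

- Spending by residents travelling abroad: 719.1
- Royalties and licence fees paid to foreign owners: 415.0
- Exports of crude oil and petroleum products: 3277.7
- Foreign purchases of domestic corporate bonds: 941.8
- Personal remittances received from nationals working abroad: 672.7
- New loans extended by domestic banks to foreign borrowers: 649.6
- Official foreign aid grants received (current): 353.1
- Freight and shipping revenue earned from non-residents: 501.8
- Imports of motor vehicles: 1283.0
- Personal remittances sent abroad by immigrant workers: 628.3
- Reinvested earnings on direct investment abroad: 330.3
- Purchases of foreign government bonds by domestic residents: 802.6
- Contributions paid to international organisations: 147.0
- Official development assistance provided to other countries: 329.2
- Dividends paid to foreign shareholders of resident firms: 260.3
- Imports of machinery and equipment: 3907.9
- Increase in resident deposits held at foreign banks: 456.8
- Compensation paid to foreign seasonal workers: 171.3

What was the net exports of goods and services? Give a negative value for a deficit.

-2545.5

Goods: 3277.7 - 3907.9 - 1283.0 = -1913.2
Services: -719.1 + 501.8 - 415.0 = -632.3
Trade balance = -1913.2 + (-632.3) = -2545.5
(Excluded from the trade balance — financial account: foreign purchases of domestic corporate bonds 941.8, new loans extended by domestic banks to foreign borrowers 649.6, purchases of foreign government bonds by domestic residents 802.6, increase in resident deposits held at foreign banks 456.8; secondary income: personal remittances received from nationals working abroad 672.7, official foreign aid grants received (current) 353.1, personal remittances sent abroad by immigrant workers 628.3, contributions paid to international organisations 147.0, official development assistance provided to other countries 329.2; primary income: reinvested earnings on direct investment abroad 330.3, dividends paid to foreign shareholders of resident firms 260.3, compensation paid to foreign seasonal workers 171.3.)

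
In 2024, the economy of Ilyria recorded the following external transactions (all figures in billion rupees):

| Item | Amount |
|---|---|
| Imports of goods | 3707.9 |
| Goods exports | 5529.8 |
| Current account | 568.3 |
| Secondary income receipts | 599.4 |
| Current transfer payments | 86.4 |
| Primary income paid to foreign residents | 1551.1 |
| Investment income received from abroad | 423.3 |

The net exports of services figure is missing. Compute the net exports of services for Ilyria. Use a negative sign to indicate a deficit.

Current account = goods balance + services balance + net primary income + net secondary income
Sum of the known components = 1207.1
Net exports of services = CA - (known components) = 568.3 - 1207.1 = -638.8

-638.8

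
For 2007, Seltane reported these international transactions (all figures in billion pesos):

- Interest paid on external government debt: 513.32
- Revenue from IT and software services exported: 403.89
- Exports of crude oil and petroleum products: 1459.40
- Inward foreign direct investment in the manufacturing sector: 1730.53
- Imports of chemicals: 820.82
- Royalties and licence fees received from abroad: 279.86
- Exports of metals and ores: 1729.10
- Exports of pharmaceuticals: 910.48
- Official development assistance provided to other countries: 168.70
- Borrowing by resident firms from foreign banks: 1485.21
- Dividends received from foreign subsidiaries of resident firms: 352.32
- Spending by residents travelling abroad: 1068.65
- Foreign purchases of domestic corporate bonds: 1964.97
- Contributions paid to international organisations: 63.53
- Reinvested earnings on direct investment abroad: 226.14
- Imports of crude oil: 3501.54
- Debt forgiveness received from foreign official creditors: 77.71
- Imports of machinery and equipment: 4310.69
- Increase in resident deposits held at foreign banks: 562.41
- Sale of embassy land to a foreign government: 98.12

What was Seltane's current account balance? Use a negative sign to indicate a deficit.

-5086.06

Goods: -4310.69 + 910.48 - 820.82 + 1459.40 - 3501.54 + 1729.10 = -4534.07
Services: -1068.65 + 279.86 + 403.89 = -384.90
Primary income: -513.32 + 352.32 + 226.14 = 65.14
Secondary income: -63.53 - 168.70 = -232.23
Current account = (-4534.07) + (-384.90) + 65.14 + (-232.23) = -5086.06
(Excluded from the current account — financial account: inward foreign direct investment in the manufacturing sector 1730.53, borrowing by resident firms from foreign banks 1485.21, foreign purchases of domestic corporate bonds 1964.97, increase in resident deposits held at foreign banks 562.41; capital account: debt forgiveness received from foreign official creditors 77.71, sale of embassy land to a foreign government 98.12.)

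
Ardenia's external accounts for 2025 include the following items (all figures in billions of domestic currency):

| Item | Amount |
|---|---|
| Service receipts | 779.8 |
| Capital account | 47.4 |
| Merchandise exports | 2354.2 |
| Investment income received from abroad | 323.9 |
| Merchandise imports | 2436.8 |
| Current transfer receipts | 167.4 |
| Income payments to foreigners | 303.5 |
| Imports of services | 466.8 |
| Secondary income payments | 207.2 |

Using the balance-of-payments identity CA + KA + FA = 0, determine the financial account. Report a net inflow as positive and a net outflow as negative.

Goods balance = 2354.2 - 2436.8 = -82.6
Services balance = 779.8 - 466.8 = 313.0
Trade balance (goods + services) = -82.6 + 313.0 = 230.4
Net primary income = 323.9 - 303.5 = 20.4
Net secondary income = 167.4 - 207.2 = -39.8
Current account = 230.4 + 20.4 + (-39.8) = 211.0
Financial account = -(211.0 + 47.4) = -258.4

-258.4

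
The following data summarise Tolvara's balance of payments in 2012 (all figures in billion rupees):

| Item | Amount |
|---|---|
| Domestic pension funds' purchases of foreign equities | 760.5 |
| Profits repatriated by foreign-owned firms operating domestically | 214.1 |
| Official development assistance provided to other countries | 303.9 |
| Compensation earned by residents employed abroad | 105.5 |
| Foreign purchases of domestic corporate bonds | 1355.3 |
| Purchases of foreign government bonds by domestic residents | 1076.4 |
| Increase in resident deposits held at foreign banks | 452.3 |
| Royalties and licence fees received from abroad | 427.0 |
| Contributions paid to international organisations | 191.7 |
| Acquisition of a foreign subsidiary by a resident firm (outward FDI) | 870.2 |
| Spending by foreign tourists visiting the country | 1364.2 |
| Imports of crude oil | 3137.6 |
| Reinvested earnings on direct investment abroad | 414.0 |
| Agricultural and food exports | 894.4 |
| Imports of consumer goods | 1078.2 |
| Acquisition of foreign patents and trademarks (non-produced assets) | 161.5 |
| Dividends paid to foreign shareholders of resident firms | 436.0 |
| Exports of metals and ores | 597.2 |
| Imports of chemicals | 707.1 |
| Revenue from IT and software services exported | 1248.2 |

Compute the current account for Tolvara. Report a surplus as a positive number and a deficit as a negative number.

-1018.1

Goods: -1078.2 + 894.4 - 707.1 - 3137.6 + 597.2 = -3431.3
Services: 1364.2 + 1248.2 + 427.0 = 3039.4
Primary income: -436.0 + 414.0 - 214.1 + 105.5 = -130.6
Secondary income: -303.9 - 191.7 = -495.6
Current account = (-3431.3) + 3039.4 + (-130.6) + (-495.6) = -1018.1
(Excluded from the current account — financial account: domestic pension funds' purchases of foreign equities 760.5, foreign purchases of domestic corporate bonds 1355.3, purchases of foreign government bonds by domestic residents 1076.4, increase in resident deposits held at foreign banks 452.3, acquisition of a foreign subsidiary by a resident firm (outward FDI) 870.2; capital account: acquisition of foreign patents and trademarks (non-produced assets) 161.5.)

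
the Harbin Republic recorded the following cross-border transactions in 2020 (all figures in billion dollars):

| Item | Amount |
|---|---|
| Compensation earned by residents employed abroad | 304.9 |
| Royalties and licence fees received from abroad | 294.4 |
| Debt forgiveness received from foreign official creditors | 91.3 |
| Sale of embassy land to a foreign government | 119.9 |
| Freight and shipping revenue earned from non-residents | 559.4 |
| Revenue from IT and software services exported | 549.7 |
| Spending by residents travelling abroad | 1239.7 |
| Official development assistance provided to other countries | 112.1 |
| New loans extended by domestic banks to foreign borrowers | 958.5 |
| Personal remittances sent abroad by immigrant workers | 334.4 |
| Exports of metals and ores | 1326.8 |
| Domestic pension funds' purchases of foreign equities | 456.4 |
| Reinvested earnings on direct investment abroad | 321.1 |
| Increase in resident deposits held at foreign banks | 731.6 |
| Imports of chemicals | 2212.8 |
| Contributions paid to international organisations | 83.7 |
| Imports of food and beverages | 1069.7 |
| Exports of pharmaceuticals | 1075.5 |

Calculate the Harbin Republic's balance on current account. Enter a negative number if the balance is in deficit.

Goods: 1326.8 + 1075.5 - 1069.7 - 2212.8 = -880.2
Services: 549.7 - 1239.7 + 559.4 + 294.4 = 163.8
Primary income: 304.9 + 321.1 = 626.0
Secondary income: -83.7 - 334.4 - 112.1 = -530.2
Current account = (-880.2) + 163.8 + 626.0 + (-530.2) = -620.6
(Excluded from the current account — capital account: debt forgiveness received from foreign official creditors 91.3, sale of embassy land to a foreign government 119.9; financial account: new loans extended by domestic banks to foreign borrowers 958.5, domestic pension funds' purchases of foreign equities 456.4, increase in resident deposits held at foreign banks 731.6.)

-620.6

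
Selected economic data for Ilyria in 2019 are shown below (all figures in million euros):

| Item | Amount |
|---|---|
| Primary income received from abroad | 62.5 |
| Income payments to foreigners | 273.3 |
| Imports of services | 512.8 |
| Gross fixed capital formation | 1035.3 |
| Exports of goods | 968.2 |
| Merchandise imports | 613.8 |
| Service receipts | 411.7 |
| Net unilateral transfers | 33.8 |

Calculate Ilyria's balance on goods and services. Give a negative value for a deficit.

Goods balance = 968.2 - 613.8 = 354.4
Services balance = 411.7 - 512.8 = -101.1
Trade balance (goods + services) = 354.4 + (-101.1) = 253.3

253.3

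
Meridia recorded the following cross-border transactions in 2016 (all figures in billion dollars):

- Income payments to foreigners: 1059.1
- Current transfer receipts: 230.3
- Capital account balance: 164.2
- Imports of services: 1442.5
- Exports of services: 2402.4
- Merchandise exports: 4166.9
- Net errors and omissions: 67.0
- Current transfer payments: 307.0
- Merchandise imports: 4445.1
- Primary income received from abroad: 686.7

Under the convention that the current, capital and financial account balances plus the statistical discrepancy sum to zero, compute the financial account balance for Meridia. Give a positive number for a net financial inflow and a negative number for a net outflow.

Goods balance = 4166.9 - 4445.1 = -278.2
Services balance = 2402.4 - 1442.5 = 959.9
Trade balance (goods + services) = -278.2 + 959.9 = 681.7
Net primary income = 686.7 - 1059.1 = -372.4
Net secondary income = 230.3 - 307.0 = -76.7
Current account = 681.7 + (-372.4) + (-76.7) = 232.6
Financial account = -(232.6 + 164.2 + 67.0) = -463.8

-463.8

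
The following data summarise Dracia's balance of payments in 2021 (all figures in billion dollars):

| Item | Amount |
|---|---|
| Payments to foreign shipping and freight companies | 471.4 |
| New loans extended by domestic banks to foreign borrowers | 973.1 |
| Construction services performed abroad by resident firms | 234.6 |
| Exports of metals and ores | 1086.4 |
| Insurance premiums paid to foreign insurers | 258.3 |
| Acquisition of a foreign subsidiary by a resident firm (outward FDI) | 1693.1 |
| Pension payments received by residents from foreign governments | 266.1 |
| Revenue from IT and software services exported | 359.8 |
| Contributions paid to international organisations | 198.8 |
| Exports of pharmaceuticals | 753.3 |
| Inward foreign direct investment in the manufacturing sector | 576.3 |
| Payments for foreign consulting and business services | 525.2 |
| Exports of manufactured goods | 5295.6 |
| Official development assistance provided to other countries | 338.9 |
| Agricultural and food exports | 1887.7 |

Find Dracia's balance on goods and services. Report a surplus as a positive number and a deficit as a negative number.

Goods: 1887.7 + 753.3 + 1086.4 + 5295.6 = 9023.0
Services: 234.6 - 471.4 + 359.8 - 258.3 - 525.2 = -660.5
Trade balance = 9023.0 + (-660.5) = 8362.5
(Excluded from the trade balance — financial account: new loans extended by domestic banks to foreign borrowers 973.1, acquisition of a foreign subsidiary by a resident firm (outward FDI) 1693.1, inward foreign direct investment in the manufacturing sector 576.3; secondary income: pension payments received by residents from foreign governments 266.1, contributions paid to international organisations 198.8, official development assistance provided to other countries 338.9.)

8362.5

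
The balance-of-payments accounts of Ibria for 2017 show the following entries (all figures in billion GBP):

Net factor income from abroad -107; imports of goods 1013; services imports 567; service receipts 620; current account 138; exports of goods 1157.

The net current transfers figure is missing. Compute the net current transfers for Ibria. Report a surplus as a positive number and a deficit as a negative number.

Current account = goods balance + services balance + net primary income + net secondary income
Sum of the known components = 90
Net current transfers = CA - (known components) = 138 - 90 = 48

48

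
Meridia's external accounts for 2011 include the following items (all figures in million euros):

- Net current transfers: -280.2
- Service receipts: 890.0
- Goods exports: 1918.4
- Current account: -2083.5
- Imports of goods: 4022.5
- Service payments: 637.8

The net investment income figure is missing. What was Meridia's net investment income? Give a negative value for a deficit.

48.6

Current account = goods balance + services balance + net primary income + net secondary income
Sum of the known components = -2132.1
Net investment income = CA - (known components) = -2083.5 - (-2132.1) = 48.6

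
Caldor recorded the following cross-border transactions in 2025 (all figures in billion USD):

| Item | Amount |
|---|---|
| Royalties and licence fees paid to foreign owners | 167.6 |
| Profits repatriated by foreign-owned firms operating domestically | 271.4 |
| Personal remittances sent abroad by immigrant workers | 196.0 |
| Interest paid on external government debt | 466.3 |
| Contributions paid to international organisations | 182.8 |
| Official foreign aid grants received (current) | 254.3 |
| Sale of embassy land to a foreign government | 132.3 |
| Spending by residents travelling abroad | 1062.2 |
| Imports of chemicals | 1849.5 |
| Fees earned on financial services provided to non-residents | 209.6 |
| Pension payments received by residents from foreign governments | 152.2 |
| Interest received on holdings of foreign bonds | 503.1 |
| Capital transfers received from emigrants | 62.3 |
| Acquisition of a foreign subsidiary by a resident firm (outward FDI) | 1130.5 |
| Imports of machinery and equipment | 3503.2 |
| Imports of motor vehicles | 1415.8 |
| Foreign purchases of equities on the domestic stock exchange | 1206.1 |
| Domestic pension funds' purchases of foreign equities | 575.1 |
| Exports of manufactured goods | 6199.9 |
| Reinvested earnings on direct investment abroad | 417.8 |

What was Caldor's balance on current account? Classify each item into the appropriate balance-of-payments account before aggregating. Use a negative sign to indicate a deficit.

-1377.9

Goods: -3503.2 - 1415.8 + 6199.9 - 1849.5 = -568.6
Services: -1062.2 + 209.6 - 167.6 = -1020.2
Primary income: 503.1 + 417.8 - 466.3 - 271.4 = 183.2
Secondary income: 152.2 - 182.8 - 196.0 + 254.3 = 27.7
Current account = (-568.6) + (-1020.2) + 183.2 + 27.7 = -1377.9
(Excluded from the current account — capital account: sale of embassy land to a foreign government 132.3, capital transfers received from emigrants 62.3; financial account: acquisition of a foreign subsidiary by a resident firm (outward FDI) 1130.5, foreign purchases of equities on the domestic stock exchange 1206.1, domestic pension funds' purchases of foreign equities 575.1.)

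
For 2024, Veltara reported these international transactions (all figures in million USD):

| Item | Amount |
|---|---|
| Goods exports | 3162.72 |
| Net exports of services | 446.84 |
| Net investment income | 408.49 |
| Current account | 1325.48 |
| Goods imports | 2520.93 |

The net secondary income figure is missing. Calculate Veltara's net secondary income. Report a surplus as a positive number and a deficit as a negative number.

-171.64

Current account = goods balance + services balance + net primary income + net secondary income
Sum of the known components = 1497.12
Net secondary income = CA - (known components) = 1325.48 - 1497.12 = -171.64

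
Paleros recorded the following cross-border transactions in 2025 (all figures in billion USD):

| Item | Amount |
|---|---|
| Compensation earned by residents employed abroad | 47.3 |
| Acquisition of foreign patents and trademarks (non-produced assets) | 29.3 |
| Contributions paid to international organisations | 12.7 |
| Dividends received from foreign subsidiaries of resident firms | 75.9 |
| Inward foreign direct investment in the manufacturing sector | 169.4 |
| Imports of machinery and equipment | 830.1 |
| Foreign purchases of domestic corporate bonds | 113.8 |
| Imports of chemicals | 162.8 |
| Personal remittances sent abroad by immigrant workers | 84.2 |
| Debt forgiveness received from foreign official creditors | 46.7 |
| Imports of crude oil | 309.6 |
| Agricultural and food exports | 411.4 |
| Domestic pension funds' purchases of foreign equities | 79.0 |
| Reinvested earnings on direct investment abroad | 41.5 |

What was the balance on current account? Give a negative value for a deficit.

Goods: 411.4 - 830.1 - 309.6 - 162.8 = -891.1
Primary income: 41.5 + 47.3 + 75.9 = 164.7
Secondary income: -84.2 - 12.7 = -96.9
Current account = (-891.1) + 164.7 + (-96.9) = -823.3
(Excluded from the current account — capital account: acquisition of foreign patents and trademarks (non-produced assets) 29.3, debt forgiveness received from foreign official creditors 46.7; financial account: inward foreign direct investment in the manufacturing sector 169.4, foreign purchases of domestic corporate bonds 113.8, domestic pension funds' purchases of foreign equities 79.0.)

-823.3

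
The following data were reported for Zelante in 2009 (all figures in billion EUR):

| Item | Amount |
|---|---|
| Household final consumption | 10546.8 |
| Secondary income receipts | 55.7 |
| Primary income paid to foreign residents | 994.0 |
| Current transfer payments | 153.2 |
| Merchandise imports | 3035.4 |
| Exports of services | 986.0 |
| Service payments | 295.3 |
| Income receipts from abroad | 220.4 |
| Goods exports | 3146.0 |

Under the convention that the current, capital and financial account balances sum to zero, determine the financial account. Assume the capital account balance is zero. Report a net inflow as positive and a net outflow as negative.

Goods balance = 3146.0 - 3035.4 = 110.6
Services balance = 986.0 - 295.3 = 690.7
Trade balance (goods + services) = 110.6 + 690.7 = 801.3
Net primary income = 220.4 - 994.0 = -773.6
Net secondary income = 55.7 - 153.2 = -97.5
Current account = 801.3 + (-773.6) + (-97.5) = -69.8
Financial account = -(-69.8) = 69.8

69.8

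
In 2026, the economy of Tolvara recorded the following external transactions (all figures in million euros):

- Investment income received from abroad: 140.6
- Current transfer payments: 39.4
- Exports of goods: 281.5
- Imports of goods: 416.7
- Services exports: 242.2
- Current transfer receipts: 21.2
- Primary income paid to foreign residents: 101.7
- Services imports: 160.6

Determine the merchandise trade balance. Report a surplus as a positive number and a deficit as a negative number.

Goods balance = 281.5 - 416.7 = -135.2

-135.2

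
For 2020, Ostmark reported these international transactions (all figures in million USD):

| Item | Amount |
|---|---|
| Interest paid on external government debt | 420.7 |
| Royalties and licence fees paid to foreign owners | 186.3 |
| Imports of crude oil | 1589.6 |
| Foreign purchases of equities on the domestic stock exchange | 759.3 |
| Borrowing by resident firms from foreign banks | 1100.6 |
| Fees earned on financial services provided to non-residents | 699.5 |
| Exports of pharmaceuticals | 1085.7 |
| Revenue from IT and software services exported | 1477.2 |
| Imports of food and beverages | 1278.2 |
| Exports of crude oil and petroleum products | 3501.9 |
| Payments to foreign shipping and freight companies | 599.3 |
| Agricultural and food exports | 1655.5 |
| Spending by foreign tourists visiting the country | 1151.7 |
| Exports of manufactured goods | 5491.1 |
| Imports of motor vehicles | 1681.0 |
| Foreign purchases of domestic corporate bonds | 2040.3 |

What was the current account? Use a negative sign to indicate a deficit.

Goods: -1278.2 - 1589.6 + 1655.5 + 3501.9 + 1085.7 + 5491.1 - 1681.0 = 7185.4
Services: -186.3 + 699.5 + 1477.2 + 1151.7 - 599.3 = 2542.8
Primary income: -420.7
Current account = 7185.4 + 2542.8 + (-420.7) = 9307.5
(Excluded from the current account — financial account: foreign purchases of equities on the domestic stock exchange 759.3, borrowing by resident firms from foreign banks 1100.6, foreign purchases of domestic corporate bonds 2040.3.)

9307.5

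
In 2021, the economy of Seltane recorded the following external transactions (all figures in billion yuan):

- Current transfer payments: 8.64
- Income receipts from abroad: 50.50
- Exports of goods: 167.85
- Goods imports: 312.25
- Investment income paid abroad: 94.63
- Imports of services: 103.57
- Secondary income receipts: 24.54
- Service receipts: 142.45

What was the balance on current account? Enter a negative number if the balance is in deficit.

Goods balance = 167.85 - 312.25 = -144.40
Services balance = 142.45 - 103.57 = 38.88
Trade balance (goods + services) = -144.40 + 38.88 = -105.52
Net primary income = 50.50 - 94.63 = -44.13
Net secondary income = 24.54 - 8.64 = 15.90
Current account = -105.52 + (-44.13) + 15.90 = -133.75

-133.75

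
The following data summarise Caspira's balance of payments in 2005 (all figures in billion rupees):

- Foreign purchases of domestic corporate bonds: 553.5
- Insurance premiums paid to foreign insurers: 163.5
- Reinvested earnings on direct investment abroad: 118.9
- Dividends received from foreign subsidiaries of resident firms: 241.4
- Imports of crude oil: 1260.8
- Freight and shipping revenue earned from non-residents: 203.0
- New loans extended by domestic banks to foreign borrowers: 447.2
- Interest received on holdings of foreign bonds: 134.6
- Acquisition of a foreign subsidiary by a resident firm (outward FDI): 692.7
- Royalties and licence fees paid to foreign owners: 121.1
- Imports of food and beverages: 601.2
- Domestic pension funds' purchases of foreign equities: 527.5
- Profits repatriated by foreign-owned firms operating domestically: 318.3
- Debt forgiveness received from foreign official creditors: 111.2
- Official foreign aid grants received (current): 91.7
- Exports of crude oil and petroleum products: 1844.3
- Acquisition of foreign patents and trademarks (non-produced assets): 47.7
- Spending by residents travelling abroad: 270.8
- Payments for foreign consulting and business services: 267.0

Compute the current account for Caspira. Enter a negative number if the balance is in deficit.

-368.8

Goods: -1260.8 + 1844.3 - 601.2 = -17.7
Services: 203.0 - 163.5 - 121.1 - 270.8 - 267.0 = -619.4
Primary income: 118.9 - 318.3 + 241.4 + 134.6 = 176.6
Secondary income: 91.7
Current account = (-17.7) + (-619.4) + 176.6 + 91.7 = -368.8
(Excluded from the current account — financial account: foreign purchases of domestic corporate bonds 553.5, new loans extended by domestic banks to foreign borrowers 447.2, acquisition of a foreign subsidiary by a resident firm (outward FDI) 692.7, domestic pension funds' purchases of foreign equities 527.5; capital account: debt forgiveness received from foreign official creditors 111.2, acquisition of foreign patents and trademarks (non-produced assets) 47.7.)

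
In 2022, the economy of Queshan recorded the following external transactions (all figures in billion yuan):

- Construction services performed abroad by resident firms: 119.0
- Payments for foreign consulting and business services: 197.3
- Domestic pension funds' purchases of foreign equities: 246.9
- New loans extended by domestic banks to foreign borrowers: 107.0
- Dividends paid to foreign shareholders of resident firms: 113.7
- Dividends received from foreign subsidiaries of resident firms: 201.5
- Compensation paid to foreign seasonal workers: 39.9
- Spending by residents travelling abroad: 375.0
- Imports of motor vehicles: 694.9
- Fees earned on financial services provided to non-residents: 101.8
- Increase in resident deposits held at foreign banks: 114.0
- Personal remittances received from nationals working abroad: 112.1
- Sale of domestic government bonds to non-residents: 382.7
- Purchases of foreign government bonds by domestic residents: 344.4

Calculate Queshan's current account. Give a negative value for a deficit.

-886.4

Goods: -694.9
Services: -197.3 + 101.8 - 375.0 + 119.0 = -351.5
Primary income: -39.9 - 113.7 + 201.5 = 47.9
Secondary income: 112.1
Current account = (-694.9) + (-351.5) + 47.9 + 112.1 = -886.4
(Excluded from the current account — financial account: domestic pension funds' purchases of foreign equities 246.9, new loans extended by domestic banks to foreign borrowers 107.0, increase in resident deposits held at foreign banks 114.0, sale of domestic government bonds to non-residents 382.7, purchases of foreign government bonds by domestic residents 344.4.)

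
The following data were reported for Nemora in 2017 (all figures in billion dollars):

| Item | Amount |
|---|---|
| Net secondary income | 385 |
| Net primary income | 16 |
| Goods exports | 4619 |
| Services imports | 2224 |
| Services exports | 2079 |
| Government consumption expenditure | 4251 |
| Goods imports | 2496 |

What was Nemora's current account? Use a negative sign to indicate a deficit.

Goods balance = 4619 - 2496 = 2123
Services balance = 2079 - 2224 = -145
Trade balance (goods + services) = 2123 + (-145) = 1978
Net primary income = 16
Net secondary income = 385
Current account = 1978 + 16 + 385 = 2379

2379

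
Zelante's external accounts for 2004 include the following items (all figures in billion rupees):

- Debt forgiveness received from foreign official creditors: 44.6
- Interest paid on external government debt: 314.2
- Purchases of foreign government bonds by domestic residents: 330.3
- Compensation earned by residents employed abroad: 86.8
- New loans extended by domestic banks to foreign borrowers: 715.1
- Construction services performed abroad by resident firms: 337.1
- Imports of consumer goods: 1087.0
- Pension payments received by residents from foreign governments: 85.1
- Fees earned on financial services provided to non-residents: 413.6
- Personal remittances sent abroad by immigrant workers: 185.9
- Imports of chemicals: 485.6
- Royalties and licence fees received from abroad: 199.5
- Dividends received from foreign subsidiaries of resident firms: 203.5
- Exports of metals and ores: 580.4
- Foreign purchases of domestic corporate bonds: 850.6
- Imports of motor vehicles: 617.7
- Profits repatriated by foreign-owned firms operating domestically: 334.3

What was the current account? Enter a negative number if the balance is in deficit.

-1118.7

Goods: -485.6 + 580.4 - 617.7 - 1087.0 = -1609.9
Services: 199.5 + 413.6 + 337.1 = 950.2
Primary income: 86.8 + 203.5 - 334.3 - 314.2 = -358.2
Secondary income: -185.9 + 85.1 = -100.8
Current account = (-1609.9) + 950.2 + (-358.2) + (-100.8) = -1118.7
(Excluded from the current account — capital account: debt forgiveness received from foreign official creditors 44.6; financial account: purchases of foreign government bonds by domestic residents 330.3, new loans extended by domestic banks to foreign borrowers 715.1, foreign purchases of domestic corporate bonds 850.6.)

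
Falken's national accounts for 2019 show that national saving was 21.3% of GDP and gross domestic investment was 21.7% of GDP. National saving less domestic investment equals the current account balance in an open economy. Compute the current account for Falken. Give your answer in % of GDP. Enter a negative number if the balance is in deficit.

-0.4

CA = S - I = 21.3 - 21.7 = -0.4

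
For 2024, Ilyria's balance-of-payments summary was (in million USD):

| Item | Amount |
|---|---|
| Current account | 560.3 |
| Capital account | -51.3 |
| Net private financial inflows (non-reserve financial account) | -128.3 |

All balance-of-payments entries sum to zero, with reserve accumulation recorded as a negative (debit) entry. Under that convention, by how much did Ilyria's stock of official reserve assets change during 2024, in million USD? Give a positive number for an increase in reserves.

380.7

Official reserve transactions balance = -(560.3 + (-51.3) + (-128.3)) = -380.7
An accumulation of reserves is recorded as a debit (negative entry), so the change in the stock of reserves is the negative of that balance.
Change in official reserves = -(-380.7) = 380.7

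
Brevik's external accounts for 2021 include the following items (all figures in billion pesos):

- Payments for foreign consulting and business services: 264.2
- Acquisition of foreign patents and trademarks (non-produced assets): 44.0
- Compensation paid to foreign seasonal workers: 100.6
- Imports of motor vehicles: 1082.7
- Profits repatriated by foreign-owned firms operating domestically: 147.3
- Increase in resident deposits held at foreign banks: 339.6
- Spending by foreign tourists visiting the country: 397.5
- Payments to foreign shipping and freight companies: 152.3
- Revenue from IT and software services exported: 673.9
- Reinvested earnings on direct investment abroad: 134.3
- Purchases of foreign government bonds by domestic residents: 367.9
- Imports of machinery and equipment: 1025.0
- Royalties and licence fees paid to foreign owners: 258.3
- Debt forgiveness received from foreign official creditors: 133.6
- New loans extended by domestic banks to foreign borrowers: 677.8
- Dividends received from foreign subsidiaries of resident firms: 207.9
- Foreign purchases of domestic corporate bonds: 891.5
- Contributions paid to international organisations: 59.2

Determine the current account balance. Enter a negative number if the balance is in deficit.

Goods: -1025.0 - 1082.7 = -2107.7
Services: 397.5 - 152.3 - 264.2 + 673.9 - 258.3 = 396.6
Primary income: -100.6 + 134.3 - 147.3 + 207.9 = 94.3
Secondary income: -59.2
Current account = (-2107.7) + 396.6 + 94.3 + (-59.2) = -1676.0
(Excluded from the current account — capital account: acquisition of foreign patents and trademarks (non-produced assets) 44.0, debt forgiveness received from foreign official creditors 133.6; financial account: increase in resident deposits held at foreign banks 339.6, purchases of foreign government bonds by domestic residents 367.9, new loans extended by domestic banks to foreign borrowers 677.8, foreign purchases of domestic corporate bonds 891.5.)

-1676.0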